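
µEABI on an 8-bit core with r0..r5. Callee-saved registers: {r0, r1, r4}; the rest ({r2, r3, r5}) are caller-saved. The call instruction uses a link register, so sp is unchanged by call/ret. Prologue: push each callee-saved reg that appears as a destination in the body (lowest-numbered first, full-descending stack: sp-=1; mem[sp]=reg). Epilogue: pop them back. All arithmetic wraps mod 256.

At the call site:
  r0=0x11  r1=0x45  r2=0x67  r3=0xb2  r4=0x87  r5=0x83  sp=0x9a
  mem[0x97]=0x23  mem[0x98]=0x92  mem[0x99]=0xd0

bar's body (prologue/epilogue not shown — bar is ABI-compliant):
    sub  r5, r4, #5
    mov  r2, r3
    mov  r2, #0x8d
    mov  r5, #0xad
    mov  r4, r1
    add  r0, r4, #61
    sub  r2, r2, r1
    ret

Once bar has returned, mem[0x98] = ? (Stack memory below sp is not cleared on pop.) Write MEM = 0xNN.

MEM = 0x87

prologue: push r0 → mem[0x99]=0x11, sp=0x99
prologue: push r4 → mem[0x98]=0x87, sp=0x98
body[0] sub  r5, r4, #5 → r5=0x82
body[1] mov  r2, r3 → r2=0xb2
body[2] mov  r2, #0x8d → r2=0x8d
body[3] mov  r5, #0xad → r5=0xad
body[4] mov  r4, r1 → r4=0x45
body[5] add  r0, r4, #61 → r0=0x82
body[6] sub  r2, r2, r1 → r2=0x48
epilogue: pop r4=0x87, sp=0x99
epilogue: pop r0=0x11, sp=0x9a
prologue pushed ['r0', 'r4'] at ['0x99', '0x98']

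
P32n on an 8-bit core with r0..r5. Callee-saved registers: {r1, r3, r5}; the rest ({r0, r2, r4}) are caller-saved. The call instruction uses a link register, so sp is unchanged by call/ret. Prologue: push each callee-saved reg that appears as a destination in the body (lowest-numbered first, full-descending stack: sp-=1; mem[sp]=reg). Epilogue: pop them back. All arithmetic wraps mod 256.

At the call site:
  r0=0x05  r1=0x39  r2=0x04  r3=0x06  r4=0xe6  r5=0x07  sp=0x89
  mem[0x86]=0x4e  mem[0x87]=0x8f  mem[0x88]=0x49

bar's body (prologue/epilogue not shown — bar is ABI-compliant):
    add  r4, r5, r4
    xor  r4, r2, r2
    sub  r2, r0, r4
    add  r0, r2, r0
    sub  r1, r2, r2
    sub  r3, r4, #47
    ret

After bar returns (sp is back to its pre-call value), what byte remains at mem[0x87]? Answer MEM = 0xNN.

MEM = 0x06

prologue: push r1 -> mem[0x88]=0x39, sp=0x88
prologue: push r3 -> mem[0x87]=0x06, sp=0x87
body[0] add  r4, r5, r4 -> r4=0xed
body[1] xor  r4, r2, r2 -> r4=0x00
body[2] sub  r2, r0, r4 -> r2=0x05
body[3] add  r0, r2, r0 -> r0=0x0a
body[4] sub  r1, r2, r2 -> r1=0x00
body[5] sub  r3, r4, #47 -> r3=0xd1
epilogue: pop r3=0x06, sp=0x88
epilogue: pop r1=0x39, sp=0x89
prologue pushed ['r1', 'r3'] at ['0x88', '0x87']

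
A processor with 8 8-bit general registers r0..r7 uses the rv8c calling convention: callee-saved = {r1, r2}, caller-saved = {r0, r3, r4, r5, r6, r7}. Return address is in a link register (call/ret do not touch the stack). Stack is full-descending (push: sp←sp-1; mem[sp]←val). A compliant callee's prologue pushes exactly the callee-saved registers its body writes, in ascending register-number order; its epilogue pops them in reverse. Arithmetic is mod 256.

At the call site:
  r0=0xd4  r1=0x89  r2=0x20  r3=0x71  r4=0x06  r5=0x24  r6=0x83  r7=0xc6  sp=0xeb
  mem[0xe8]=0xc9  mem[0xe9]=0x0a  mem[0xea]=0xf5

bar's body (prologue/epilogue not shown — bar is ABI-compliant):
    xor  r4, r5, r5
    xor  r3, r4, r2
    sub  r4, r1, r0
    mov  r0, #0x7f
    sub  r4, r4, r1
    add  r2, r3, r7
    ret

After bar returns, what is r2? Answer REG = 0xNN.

prologue: push r2 → mem[0xea]=0x20, sp=0xea
body[0] xor  r4, r5, r5 → r4=0x00
body[1] xor  r3, r4, r2 → r3=0x20
body[2] sub  r4, r1, r0 → r4=0xb5
body[3] mov  r0, #0x7f → r0=0x7f
body[4] sub  r4, r4, r1 → r4=0x2c
body[5] add  r2, r3, r7 → r2=0xe6
epilogue: pop r2=0x20, sp=0xeb
r2 is callee-saved → restored

REG = 0x20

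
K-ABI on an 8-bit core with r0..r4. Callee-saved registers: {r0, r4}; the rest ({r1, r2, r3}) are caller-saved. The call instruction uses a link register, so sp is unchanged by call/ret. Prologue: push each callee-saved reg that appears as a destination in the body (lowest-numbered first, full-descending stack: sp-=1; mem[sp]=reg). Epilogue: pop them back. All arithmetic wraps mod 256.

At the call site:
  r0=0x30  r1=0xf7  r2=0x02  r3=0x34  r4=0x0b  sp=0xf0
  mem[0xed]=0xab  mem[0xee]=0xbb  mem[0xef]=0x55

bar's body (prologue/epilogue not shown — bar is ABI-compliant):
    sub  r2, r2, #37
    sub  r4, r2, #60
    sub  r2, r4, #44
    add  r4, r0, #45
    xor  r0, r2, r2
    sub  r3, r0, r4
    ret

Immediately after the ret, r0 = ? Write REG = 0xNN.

prologue: push r0 → mem[0xef]=0x30, sp=0xef
prologue: push r4 → mem[0xee]=0x0b, sp=0xee
body[0] sub  r2, r2, #37 → r2=0xdd
body[1] sub  r4, r2, #60 → r4=0xa1
body[2] sub  r2, r4, #44 → r2=0x75
body[3] add  r4, r0, #45 → r4=0x5d
body[4] xor  r0, r2, r2 → r0=0x00
body[5] sub  r3, r0, r4 → r3=0xa3
epilogue: pop r4=0x0b, sp=0xef
epilogue: pop r0=0x30, sp=0xf0
r0 is callee-saved → restored

REG = 0x30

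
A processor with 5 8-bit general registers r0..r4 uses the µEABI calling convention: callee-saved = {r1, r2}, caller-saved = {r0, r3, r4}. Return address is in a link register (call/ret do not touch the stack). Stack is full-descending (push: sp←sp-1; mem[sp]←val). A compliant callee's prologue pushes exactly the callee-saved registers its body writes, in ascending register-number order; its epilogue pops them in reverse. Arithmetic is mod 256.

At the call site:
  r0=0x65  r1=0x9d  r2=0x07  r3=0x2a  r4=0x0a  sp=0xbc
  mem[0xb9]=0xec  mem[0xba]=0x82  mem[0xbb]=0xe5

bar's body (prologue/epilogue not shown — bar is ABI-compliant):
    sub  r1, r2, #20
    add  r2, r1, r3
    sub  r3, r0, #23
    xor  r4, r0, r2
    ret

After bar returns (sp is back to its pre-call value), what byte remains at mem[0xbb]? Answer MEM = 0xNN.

MEM = 0x9d

prologue: push r1 -> mem[0xbb]=0x9d, sp=0xbb
prologue: push r2 -> mem[0xba]=0x07, sp=0xba
body[0] sub  r1, r2, #20 -> r1=0xf3
body[1] add  r2, r1, r3 -> r2=0x1d
body[2] sub  r3, r0, #23 -> r3=0x4e
body[3] xor  r4, r0, r2 -> r4=0x78
epilogue: pop r2=0x07, sp=0xbb
epilogue: pop r1=0x9d, sp=0xbc
prologue pushed ['r1', 'r2'] at ['0xbb', '0xba']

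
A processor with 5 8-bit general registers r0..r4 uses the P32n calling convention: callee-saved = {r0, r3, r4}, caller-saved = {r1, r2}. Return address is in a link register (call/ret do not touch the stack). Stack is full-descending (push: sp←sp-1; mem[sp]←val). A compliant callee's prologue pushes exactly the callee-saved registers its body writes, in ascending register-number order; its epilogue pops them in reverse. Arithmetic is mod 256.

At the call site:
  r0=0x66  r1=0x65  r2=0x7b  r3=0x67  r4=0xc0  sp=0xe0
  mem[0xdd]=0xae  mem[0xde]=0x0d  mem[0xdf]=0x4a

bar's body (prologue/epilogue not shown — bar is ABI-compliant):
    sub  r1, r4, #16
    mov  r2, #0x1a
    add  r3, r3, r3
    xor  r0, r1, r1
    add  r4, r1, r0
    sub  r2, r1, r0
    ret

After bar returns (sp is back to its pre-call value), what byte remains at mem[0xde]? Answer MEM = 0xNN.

MEM = 0x67

prologue: push r0 -> mem[0xdf]=0x66, sp=0xdf
prologue: push r3 -> mem[0xde]=0x67, sp=0xde
prologue: push r4 -> mem[0xdd]=0xc0, sp=0xdd
body[0] sub  r1, r4, #16 -> r1=0xb0
body[1] mov  r2, #0x1a -> r2=0x1a
body[2] add  r3, r3, r3 -> r3=0xce
body[3] xor  r0, r1, r1 -> r0=0x00
body[4] add  r4, r1, r0 -> r4=0xb0
body[5] sub  r2, r1, r0 -> r2=0xb0
epilogue: pop r4=0xc0, sp=0xde
epilogue: pop r3=0x67, sp=0xdf
epilogue: pop r0=0x66, sp=0xe0
prologue pushed ['r0', 'r3', 'r4'] at ['0xdf', '0xde', '0xdd']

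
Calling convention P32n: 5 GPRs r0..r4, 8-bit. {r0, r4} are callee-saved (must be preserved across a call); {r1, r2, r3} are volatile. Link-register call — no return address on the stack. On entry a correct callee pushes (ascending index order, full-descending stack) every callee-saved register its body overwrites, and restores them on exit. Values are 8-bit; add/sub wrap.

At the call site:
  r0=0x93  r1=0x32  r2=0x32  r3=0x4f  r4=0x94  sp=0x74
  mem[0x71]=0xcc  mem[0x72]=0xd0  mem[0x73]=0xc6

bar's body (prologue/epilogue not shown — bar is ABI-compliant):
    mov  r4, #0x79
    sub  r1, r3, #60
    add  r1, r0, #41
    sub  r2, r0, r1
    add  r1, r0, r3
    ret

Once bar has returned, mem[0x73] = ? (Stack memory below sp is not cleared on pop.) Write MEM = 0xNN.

prologue: push r4 → mem[0x73]=0x94, sp=0x73
body[0] mov  r4, #0x79 → r4=0x79
body[1] sub  r1, r3, #60 → r1=0x13
body[2] add  r1, r0, #41 → r1=0xbc
body[3] sub  r2, r0, r1 → r2=0xd7
body[4] add  r1, r0, r3 → r1=0xe2
epilogue: pop r4=0x94, sp=0x74
prologue pushed ['r4'] at ['0x73']

MEM = 0x94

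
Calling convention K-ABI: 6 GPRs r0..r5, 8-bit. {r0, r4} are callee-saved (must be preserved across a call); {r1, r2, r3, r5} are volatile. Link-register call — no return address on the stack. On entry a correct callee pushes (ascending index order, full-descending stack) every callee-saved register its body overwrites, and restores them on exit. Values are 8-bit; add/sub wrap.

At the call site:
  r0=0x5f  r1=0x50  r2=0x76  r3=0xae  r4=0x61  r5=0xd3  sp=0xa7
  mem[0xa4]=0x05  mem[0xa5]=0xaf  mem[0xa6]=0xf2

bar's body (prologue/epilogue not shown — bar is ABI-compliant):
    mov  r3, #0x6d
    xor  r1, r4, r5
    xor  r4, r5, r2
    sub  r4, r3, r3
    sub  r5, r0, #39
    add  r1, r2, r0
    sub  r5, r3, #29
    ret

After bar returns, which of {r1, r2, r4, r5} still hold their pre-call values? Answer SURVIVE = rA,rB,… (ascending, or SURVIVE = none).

prologue: push r4 → mem[0xa6]=0x61, sp=0xa6
body[0] mov  r3, #0x6d → r3=0x6d
body[1] xor  r1, r4, r5 → r1=0xb2
body[2] xor  r4, r5, r2 → r4=0xa5
body[3] sub  r4, r3, r3 → r4=0x00
body[4] sub  r5, r0, #39 → r5=0x38
body[5] add  r1, r2, r0 → r1=0xd5
body[6] sub  r5, r3, #29 → r5=0x50
epilogue: pop r4=0x61, sp=0xa7
r1: caller-saved, written=True
r2: caller-saved, written=False
r4: callee-saved, written=True
r5: caller-saved, written=True

SURVIVE = r2,r4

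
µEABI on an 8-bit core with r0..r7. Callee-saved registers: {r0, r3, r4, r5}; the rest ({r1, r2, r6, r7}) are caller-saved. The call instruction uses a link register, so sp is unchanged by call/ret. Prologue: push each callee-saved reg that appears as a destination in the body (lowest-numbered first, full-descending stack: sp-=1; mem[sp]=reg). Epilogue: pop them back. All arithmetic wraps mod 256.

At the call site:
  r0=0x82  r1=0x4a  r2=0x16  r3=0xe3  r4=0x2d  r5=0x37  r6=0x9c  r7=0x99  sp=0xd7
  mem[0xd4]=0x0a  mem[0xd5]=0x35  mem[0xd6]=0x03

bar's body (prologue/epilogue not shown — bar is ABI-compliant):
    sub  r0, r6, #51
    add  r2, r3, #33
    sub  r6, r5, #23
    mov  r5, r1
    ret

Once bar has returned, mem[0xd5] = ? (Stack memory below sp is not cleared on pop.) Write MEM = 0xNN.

MEM = 0x37

prologue: push r0 → mem[0xd6]=0x82, sp=0xd6
prologue: push r5 → mem[0xd5]=0x37, sp=0xd5
body[0] sub  r0, r6, #51 → r0=0x69
body[1] add  r2, r3, #33 → r2=0x04
body[2] sub  r6, r5, #23 → r6=0x20
body[3] mov  r5, r1 → r5=0x4a
epilogue: pop r5=0x37, sp=0xd6
epilogue: pop r0=0x82, sp=0xd7
prologue pushed ['r0', 'r5'] at ['0xd6', '0xd5']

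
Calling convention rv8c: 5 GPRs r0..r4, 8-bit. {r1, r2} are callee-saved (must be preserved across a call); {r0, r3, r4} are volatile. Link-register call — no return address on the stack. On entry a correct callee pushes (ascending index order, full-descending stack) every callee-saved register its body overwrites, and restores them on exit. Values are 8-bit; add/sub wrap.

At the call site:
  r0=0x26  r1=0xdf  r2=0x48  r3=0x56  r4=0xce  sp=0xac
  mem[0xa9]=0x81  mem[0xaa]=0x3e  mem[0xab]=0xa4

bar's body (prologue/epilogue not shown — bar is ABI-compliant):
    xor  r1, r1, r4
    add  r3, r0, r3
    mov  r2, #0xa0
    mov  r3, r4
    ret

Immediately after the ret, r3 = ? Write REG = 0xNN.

prologue: push r1 -> mem[0xab]=0xdf, sp=0xab
prologue: push r2 -> mem[0xaa]=0x48, sp=0xaa
body[0] xor  r1, r1, r4 -> r1=0x11
body[1] add  r3, r0, r3 -> r3=0x7c
body[2] mov  r2, #0xa0 -> r2=0xa0
body[3] mov  r3, r4 -> r3=0xce
epilogue: pop r2=0x48, sp=0xab
epilogue: pop r1=0xdf, sp=0xac
r3 is caller-saved -> body value

REG = 0xce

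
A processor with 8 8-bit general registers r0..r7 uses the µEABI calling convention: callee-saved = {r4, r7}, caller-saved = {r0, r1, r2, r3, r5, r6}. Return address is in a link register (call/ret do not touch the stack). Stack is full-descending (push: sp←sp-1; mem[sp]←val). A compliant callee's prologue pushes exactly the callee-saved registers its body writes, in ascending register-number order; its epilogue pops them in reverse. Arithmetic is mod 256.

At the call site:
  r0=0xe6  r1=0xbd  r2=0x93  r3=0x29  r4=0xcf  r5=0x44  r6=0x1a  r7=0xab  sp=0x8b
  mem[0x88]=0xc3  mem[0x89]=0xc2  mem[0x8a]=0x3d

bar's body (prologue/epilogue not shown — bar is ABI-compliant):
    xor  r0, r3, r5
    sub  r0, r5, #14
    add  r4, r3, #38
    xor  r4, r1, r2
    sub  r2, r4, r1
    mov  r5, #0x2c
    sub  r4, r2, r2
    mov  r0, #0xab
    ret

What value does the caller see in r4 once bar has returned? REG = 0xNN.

REG = 0xcf

prologue: push r4 → mem[0x8a]=0xcf, sp=0x8a
body[0] xor  r0, r3, r5 → r0=0x6d
body[1] sub  r0, r5, #14 → r0=0x36
body[2] add  r4, r3, #38 → r4=0x4f
body[3] xor  r4, r1, r2 → r4=0x2e
body[4] sub  r2, r4, r1 → r2=0x71
body[5] mov  r5, #0x2c → r5=0x2c
body[6] sub  r4, r2, r2 → r4=0x00
body[7] mov  r0, #0xab → r0=0xab
epilogue: pop r4=0xcf, sp=0x8b
r4 is callee-saved → restored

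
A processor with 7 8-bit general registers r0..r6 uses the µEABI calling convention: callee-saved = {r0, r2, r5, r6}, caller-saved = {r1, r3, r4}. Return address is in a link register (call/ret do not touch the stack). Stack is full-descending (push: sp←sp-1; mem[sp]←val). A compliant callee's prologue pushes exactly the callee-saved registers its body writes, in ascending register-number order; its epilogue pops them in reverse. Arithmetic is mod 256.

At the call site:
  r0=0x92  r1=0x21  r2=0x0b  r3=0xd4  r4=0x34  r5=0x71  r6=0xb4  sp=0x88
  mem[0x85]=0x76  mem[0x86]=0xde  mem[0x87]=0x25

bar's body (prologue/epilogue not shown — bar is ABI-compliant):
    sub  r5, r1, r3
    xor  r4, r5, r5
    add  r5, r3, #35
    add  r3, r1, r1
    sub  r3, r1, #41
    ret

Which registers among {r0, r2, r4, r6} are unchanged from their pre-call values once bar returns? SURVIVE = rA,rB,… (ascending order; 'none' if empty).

prologue: push r5 -> mem[0x87]=0x71, sp=0x87
body[0] sub  r5, r1, r3 -> r5=0x4d
body[1] xor  r4, r5, r5 -> r4=0x00
body[2] add  r5, r3, #35 -> r5=0xf7
body[3] add  r3, r1, r1 -> r3=0x42
body[4] sub  r3, r1, #41 -> r3=0xf8
epilogue: pop r5=0x71, sp=0x88
r0: callee-saved, written=False
r2: callee-saved, written=False
r4: caller-saved, written=True
r6: callee-saved, written=False

SURVIVE = r0,r2,r6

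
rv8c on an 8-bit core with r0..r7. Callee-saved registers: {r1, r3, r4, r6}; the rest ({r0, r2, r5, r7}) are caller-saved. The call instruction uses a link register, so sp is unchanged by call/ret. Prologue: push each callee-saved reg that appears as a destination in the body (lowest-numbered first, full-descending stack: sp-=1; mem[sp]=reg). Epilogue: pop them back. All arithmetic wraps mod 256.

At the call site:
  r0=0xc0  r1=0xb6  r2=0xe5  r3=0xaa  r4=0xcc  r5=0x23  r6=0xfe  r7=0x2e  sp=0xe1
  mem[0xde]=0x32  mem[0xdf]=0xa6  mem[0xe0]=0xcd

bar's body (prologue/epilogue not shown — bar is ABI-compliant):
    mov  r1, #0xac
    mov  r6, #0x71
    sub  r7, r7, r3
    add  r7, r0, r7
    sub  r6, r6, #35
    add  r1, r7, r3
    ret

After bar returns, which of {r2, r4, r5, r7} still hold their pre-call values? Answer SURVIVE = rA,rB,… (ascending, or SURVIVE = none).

SURVIVE = r2,r4,r5

prologue: push r1 → mem[0xe0]=0xb6, sp=0xe0
prologue: push r6 → mem[0xdf]=0xfe, sp=0xdf
body[0] mov  r1, #0xac → r1=0xac
body[1] mov  r6, #0x71 → r6=0x71
body[2] sub  r7, r7, r3 → r7=0x84
body[3] add  r7, r0, r7 → r7=0x44
body[4] sub  r6, r6, #35 → r6=0x4e
body[5] add  r1, r7, r3 → r1=0xee
epilogue: pop r6=0xfe, sp=0xe0
epilogue: pop r1=0xb6, sp=0xe1
r2: caller-saved, written=False
r4: callee-saved, written=False
r5: caller-saved, written=False
r7: caller-saved, written=True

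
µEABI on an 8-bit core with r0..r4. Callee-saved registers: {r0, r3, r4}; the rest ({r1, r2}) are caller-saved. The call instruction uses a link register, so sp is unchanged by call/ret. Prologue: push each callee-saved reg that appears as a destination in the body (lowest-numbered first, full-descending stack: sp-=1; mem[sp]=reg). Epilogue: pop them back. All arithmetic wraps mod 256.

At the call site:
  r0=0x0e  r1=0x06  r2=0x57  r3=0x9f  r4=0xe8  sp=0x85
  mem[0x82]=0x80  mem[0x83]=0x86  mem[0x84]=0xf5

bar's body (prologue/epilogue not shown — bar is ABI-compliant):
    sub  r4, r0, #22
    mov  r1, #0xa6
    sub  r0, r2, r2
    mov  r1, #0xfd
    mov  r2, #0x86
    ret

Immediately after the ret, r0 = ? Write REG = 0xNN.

REG = 0x0e

prologue: push r0 → mem[0x84]=0x0e, sp=0x84
prologue: push r4 → mem[0x83]=0xe8, sp=0x83
body[0] sub  r4, r0, #22 → r4=0xf8
body[1] mov  r1, #0xa6 → r1=0xa6
body[2] sub  r0, r2, r2 → r0=0x00
body[3] mov  r1, #0xfd → r1=0xfd
body[4] mov  r2, #0x86 → r2=0x86
epilogue: pop r4=0xe8, sp=0x84
epilogue: pop r0=0x0e, sp=0x85
r0 is callee-saved → restored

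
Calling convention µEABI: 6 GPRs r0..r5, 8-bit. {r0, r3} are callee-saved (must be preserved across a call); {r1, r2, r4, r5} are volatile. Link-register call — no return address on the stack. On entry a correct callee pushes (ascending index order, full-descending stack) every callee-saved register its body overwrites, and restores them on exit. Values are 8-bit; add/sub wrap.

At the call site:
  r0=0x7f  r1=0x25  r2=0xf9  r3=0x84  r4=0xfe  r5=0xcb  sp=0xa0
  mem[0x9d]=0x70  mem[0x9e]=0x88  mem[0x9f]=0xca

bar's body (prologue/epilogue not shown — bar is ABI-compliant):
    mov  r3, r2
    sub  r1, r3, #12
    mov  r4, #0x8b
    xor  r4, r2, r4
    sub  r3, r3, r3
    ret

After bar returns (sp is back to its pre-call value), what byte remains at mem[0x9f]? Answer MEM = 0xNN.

MEM = 0x84

prologue: push r3 -> mem[0x9f]=0x84, sp=0x9f
body[0] mov  r3, r2 -> r3=0xf9
body[1] sub  r1, r3, #12 -> r1=0xed
body[2] mov  r4, #0x8b -> r4=0x8b
body[3] xor  r4, r2, r4 -> r4=0x72
body[4] sub  r3, r3, r3 -> r3=0x00
epilogue: pop r3=0x84, sp=0xa0
prologue pushed ['r3'] at ['0x9f']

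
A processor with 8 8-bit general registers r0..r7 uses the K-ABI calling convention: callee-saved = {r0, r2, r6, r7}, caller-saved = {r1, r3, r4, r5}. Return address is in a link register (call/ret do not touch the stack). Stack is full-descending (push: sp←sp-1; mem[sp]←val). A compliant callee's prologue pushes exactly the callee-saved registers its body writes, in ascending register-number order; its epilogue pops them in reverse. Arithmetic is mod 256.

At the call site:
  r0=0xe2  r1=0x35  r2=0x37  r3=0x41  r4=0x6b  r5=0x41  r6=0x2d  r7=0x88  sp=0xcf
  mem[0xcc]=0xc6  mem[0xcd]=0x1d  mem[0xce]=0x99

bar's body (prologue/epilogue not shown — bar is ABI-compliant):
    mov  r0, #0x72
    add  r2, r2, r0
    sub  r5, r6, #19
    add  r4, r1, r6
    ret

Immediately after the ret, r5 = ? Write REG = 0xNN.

prologue: push r0 -> mem[0xce]=0xe2, sp=0xce
prologue: push r2 -> mem[0xcd]=0x37, sp=0xcd
body[0] mov  r0, #0x72 -> r0=0x72
body[1] add  r2, r2, r0 -> r2=0xa9
body[2] sub  r5, r6, #19 -> r5=0x1a
body[3] add  r4, r1, r6 -> r4=0x62
epilogue: pop r2=0x37, sp=0xce
epilogue: pop r0=0xe2, sp=0xcf
r5 is caller-saved -> body value

REG = 0x1a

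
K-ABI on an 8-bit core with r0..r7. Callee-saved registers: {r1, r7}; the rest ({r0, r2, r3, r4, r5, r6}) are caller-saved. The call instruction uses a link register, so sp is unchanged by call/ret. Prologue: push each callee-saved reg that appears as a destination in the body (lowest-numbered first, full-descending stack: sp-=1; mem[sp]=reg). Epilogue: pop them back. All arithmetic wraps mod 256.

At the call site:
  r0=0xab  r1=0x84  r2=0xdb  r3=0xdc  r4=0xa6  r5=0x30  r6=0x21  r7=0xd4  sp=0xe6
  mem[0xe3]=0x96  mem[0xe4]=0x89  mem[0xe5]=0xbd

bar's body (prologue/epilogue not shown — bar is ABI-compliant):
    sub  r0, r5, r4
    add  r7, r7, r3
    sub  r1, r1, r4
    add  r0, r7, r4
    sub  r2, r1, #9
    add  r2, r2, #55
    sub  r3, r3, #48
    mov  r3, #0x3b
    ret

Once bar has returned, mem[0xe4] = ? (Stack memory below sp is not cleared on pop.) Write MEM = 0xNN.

MEM = 0xd4

prologue: push r1 -> mem[0xe5]=0x84, sp=0xe5
prologue: push r7 -> mem[0xe4]=0xd4, sp=0xe4
body[0] sub  r0, r5, r4 -> r0=0x8a
body[1] add  r7, r7, r3 -> r7=0xb0
body[2] sub  r1, r1, r4 -> r1=0xde
body[3] add  r0, r7, r4 -> r0=0x56
body[4] sub  r2, r1, #9 -> r2=0xd5
body[5] add  r2, r2, #55 -> r2=0x0c
body[6] sub  r3, r3, #48 -> r3=0xac
body[7] mov  r3, #0x3b -> r3=0x3b
epilogue: pop r7=0xd4, sp=0xe5
epilogue: pop r1=0x84, sp=0xe6
prologue pushed ['r1', 'r7'] at ['0xe5', '0xe4']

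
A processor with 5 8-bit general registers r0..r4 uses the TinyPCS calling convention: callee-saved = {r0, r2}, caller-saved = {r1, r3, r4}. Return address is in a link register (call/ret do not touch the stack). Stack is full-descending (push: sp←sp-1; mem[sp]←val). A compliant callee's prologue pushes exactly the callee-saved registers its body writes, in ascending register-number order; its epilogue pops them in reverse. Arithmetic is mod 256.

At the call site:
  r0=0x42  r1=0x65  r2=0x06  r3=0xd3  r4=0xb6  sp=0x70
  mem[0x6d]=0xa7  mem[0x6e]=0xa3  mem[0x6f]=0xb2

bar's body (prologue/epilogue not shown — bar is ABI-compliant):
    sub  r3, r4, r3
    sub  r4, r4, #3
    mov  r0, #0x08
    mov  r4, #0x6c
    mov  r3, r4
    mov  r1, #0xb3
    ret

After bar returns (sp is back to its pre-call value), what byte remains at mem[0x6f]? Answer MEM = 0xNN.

prologue: push r0 -> mem[0x6f]=0x42, sp=0x6f
body[0] sub  r3, r4, r3 -> r3=0xe3
body[1] sub  r4, r4, #3 -> r4=0xb3
body[2] mov  r0, #0x08 -> r0=0x08
body[3] mov  r4, #0x6c -> r4=0x6c
body[4] mov  r3, r4 -> r3=0x6c
body[5] mov  r1, #0xb3 -> r1=0xb3
epilogue: pop r0=0x42, sp=0x70
prologue pushed ['r0'] at ['0x6f']

MEM = 0x42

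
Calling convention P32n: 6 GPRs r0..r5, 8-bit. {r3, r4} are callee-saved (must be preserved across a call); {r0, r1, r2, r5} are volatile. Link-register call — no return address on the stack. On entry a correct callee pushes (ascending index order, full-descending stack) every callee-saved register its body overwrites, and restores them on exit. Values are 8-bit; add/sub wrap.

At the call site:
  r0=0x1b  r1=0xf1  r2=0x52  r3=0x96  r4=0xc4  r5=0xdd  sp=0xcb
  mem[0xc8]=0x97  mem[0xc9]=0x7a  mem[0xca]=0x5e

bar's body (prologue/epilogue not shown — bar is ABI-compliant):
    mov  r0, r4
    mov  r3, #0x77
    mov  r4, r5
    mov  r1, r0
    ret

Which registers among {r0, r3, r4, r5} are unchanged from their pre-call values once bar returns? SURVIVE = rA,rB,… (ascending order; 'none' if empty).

SURVIVE = r3,r4,r5

prologue: push r3 -> mem[0xca]=0x96, sp=0xca
prologue: push r4 -> mem[0xc9]=0xc4, sp=0xc9
body[0] mov  r0, r4 -> r0=0xc4
body[1] mov  r3, #0x77 -> r3=0x77
body[2] mov  r4, r5 -> r4=0xdd
body[3] mov  r1, r0 -> r1=0xc4
epilogue: pop r4=0xc4, sp=0xca
epilogue: pop r3=0x96, sp=0xcb
r0: caller-saved, written=True
r3: callee-saved, written=True
r4: callee-saved, written=True
r5: caller-saved, written=False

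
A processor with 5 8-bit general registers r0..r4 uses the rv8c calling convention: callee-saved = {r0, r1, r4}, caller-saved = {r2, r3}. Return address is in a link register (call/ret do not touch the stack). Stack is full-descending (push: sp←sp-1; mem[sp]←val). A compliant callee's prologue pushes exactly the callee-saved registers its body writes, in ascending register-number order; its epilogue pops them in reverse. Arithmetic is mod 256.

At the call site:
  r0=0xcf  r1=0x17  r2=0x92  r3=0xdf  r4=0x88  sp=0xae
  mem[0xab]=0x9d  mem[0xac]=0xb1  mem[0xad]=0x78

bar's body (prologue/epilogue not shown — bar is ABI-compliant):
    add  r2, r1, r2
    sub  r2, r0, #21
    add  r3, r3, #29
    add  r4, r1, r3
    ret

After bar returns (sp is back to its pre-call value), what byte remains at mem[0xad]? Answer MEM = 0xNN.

prologue: push r4 → mem[0xad]=0x88, sp=0xad
body[0] add  r2, r1, r2 → r2=0xa9
body[1] sub  r2, r0, #21 → r2=0xba
body[2] add  r3, r3, #29 → r3=0xfc
body[3] add  r4, r1, r3 → r4=0x13
epilogue: pop r4=0x88, sp=0xae
prologue pushed ['r4'] at ['0xad']

MEM = 0x88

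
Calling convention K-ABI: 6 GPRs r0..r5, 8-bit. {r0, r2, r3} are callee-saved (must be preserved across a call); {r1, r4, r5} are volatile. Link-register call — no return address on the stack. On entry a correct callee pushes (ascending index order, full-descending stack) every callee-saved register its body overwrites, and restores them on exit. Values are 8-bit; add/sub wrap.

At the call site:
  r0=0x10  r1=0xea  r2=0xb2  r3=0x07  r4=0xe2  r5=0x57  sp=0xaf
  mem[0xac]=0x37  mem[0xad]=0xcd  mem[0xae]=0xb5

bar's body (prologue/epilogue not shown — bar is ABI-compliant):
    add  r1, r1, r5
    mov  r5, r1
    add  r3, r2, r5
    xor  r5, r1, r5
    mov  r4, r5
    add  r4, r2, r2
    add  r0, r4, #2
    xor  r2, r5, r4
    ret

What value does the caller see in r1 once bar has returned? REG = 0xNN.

prologue: push r0 → mem[0xae]=0x10, sp=0xae
prologue: push r2 → mem[0xad]=0xb2, sp=0xad
prologue: push r3 → mem[0xac]=0x07, sp=0xac
body[0] add  r1, r1, r5 → r1=0x41
body[1] mov  r5, r1 → r5=0x41
body[2] add  r3, r2, r5 → r3=0xf3
body[3] xor  r5, r1, r5 → r5=0x00
body[4] mov  r4, r5 → r4=0x00
body[5] add  r4, r2, r2 → r4=0x64
body[6] add  r0, r4, #2 → r0=0x66
body[7] xor  r2, r5, r4 → r2=0x64
epilogue: pop r3=0x07, sp=0xad
epilogue: pop r2=0xb2, sp=0xae
epilogue: pop r0=0x10, sp=0xaf
r1 is caller-saved → body value

REG = 0x41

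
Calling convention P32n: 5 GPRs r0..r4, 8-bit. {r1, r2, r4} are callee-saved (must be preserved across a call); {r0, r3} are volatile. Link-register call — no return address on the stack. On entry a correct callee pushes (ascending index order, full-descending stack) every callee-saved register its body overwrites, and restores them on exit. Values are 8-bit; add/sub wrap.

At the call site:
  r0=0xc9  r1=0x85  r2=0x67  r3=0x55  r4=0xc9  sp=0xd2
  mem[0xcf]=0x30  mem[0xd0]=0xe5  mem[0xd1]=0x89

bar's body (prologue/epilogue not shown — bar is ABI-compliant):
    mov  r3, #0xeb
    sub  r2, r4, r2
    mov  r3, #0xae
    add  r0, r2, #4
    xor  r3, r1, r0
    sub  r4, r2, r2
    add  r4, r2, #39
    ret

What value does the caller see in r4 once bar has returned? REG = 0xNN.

prologue: push r2 → mem[0xd1]=0x67, sp=0xd1
prologue: push r4 → mem[0xd0]=0xc9, sp=0xd0
body[0] mov  r3, #0xeb → r3=0xeb
body[1] sub  r2, r4, r2 → r2=0x62
body[2] mov  r3, #0xae → r3=0xae
body[3] add  r0, r2, #4 → r0=0x66
body[4] xor  r3, r1, r0 → r3=0xe3
body[5] sub  r4, r2, r2 → r4=0x00
body[6] add  r4, r2, #39 → r4=0x89
epilogue: pop r4=0xc9, sp=0xd1
epilogue: pop r2=0x67, sp=0xd2
r4 is callee-saved → restored

REG = 0xc9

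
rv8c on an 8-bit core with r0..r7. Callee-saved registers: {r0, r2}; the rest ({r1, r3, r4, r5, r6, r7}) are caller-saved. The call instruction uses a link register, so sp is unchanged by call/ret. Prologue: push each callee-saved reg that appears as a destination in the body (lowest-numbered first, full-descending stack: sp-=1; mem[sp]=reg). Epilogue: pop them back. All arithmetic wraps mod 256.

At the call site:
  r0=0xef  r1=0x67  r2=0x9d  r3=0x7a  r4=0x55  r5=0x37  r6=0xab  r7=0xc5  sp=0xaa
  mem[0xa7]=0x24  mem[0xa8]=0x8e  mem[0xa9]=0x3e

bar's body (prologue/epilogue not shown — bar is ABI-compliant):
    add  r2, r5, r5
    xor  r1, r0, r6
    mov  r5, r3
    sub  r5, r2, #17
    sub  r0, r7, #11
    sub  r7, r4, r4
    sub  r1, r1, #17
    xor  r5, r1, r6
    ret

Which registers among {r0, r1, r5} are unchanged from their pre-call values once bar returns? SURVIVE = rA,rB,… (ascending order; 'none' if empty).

SURVIVE = r0

prologue: push r0 → mem[0xa9]=0xef, sp=0xa9
prologue: push r2 → mem[0xa8]=0x9d, sp=0xa8
body[0] add  r2, r5, r5 → r2=0x6e
body[1] xor  r1, r0, r6 → r1=0x44
body[2] mov  r5, r3 → r5=0x7a
body[3] sub  r5, r2, #17 → r5=0x5d
body[4] sub  r0, r7, #11 → r0=0xba
body[5] sub  r7, r4, r4 → r7=0x00
body[6] sub  r1, r1, #17 → r1=0x33
body[7] xor  r5, r1, r6 → r5=0x98
epilogue: pop r2=0x9d, sp=0xa9
epilogue: pop r0=0xef, sp=0xaa
r0: callee-saved, written=True
r1: caller-saved, written=True
r5: caller-saved, written=True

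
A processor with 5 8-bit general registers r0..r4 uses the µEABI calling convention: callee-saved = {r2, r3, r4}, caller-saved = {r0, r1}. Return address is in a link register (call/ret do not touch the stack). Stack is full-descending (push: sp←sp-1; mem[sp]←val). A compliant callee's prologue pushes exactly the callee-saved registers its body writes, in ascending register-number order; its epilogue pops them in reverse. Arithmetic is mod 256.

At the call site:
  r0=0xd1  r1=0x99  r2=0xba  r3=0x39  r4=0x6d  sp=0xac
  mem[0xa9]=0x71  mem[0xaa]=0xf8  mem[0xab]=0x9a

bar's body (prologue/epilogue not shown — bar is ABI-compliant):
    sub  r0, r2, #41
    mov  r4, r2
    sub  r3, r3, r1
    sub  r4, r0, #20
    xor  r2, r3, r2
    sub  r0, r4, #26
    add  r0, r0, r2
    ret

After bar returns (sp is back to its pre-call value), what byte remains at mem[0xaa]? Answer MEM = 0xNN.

MEM = 0x39

prologue: push r2 → mem[0xab]=0xba, sp=0xab
prologue: push r3 → mem[0xaa]=0x39, sp=0xaa
prologue: push r4 → mem[0xa9]=0x6d, sp=0xa9
body[0] sub  r0, r2, #41 → r0=0x91
body[1] mov  r4, r2 → r4=0xba
body[2] sub  r3, r3, r1 → r3=0xa0
body[3] sub  r4, r0, #20 → r4=0x7d
body[4] xor  r2, r3, r2 → r2=0x1a
body[5] sub  r0, r4, #26 → r0=0x63
body[6] add  r0, r0, r2 → r0=0x7d
epilogue: pop r4=0x6d, sp=0xaa
epilogue: pop r3=0x39, sp=0xab
epilogue: pop r2=0xba, sp=0xac
prologue pushed ['r2', 'r3', 'r4'] at ['0xab', '0xaa', '0xa9']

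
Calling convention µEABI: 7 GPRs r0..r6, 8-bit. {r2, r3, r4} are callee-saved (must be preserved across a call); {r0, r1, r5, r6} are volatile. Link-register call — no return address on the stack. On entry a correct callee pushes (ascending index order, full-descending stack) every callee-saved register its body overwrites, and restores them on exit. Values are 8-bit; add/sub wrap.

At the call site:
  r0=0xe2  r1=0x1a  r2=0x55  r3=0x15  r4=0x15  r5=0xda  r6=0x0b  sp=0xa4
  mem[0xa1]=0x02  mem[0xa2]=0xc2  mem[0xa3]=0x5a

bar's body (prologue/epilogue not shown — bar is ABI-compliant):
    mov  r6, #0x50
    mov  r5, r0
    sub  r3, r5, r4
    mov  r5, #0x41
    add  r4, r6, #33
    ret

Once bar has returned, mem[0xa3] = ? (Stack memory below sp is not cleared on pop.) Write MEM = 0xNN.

prologue: push r3 -> mem[0xa3]=0x15, sp=0xa3
prologue: push r4 -> mem[0xa2]=0x15, sp=0xa2
body[0] mov  r6, #0x50 -> r6=0x50
body[1] mov  r5, r0 -> r5=0xe2
body[2] sub  r3, r5, r4 -> r3=0xcd
body[3] mov  r5, #0x41 -> r5=0x41
body[4] add  r4, r6, #33 -> r4=0x71
epilogue: pop r4=0x15, sp=0xa3
epilogue: pop r3=0x15, sp=0xa4
prologue pushed ['r3', 'r4'] at ['0xa3', '0xa2']

MEM = 0x15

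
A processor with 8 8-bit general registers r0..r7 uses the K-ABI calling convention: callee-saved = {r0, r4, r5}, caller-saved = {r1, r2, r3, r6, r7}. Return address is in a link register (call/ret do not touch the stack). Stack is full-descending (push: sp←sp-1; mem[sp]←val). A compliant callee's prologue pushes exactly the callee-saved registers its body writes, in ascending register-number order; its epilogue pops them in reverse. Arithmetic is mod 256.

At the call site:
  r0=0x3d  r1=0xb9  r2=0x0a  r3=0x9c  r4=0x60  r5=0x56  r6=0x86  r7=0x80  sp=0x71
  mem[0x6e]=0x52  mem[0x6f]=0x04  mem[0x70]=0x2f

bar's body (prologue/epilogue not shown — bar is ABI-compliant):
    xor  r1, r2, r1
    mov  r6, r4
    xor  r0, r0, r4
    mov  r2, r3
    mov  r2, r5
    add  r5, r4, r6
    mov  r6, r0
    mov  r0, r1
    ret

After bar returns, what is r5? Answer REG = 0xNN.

REG = 0x56

prologue: push r0 → mem[0x70]=0x3d, sp=0x70
prologue: push r5 → mem[0x6f]=0x56, sp=0x6f
body[0] xor  r1, r2, r1 → r1=0xb3
body[1] mov  r6, r4 → r6=0x60
body[2] xor  r0, r0, r4 → r0=0x5d
body[3] mov  r2, r3 → r2=0x9c
body[4] mov  r2, r5 → r2=0x56
body[5] add  r5, r4, r6 → r5=0xc0
body[6] mov  r6, r0 → r6=0x5d
body[7] mov  r0, r1 → r0=0xb3
epilogue: pop r5=0x56, sp=0x70
epilogue: pop r0=0x3d, sp=0x71
r5 is callee-saved → restored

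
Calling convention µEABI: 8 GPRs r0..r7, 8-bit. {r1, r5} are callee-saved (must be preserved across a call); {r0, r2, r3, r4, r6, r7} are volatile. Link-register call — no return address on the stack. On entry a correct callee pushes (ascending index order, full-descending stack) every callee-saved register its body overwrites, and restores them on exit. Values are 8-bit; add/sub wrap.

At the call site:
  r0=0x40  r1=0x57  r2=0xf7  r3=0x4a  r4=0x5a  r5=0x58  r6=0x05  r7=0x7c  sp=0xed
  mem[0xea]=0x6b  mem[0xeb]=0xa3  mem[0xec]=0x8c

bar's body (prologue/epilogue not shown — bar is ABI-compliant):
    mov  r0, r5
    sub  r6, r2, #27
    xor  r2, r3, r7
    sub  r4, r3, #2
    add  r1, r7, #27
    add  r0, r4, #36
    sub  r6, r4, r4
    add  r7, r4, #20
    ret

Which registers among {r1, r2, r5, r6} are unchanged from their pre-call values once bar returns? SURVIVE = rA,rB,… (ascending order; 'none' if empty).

prologue: push r1 → mem[0xec]=0x57, sp=0xec
body[0] mov  r0, r5 → r0=0x58
body[1] sub  r6, r2, #27 → r6=0xdc
body[2] xor  r2, r3, r7 → r2=0x36
body[3] sub  r4, r3, #2 → r4=0x48
body[4] add  r1, r7, #27 → r1=0x97
body[5] add  r0, r4, #36 → r0=0x6c
body[6] sub  r6, r4, r4 → r6=0x00
body[7] add  r7, r4, #20 → r7=0x5c
epilogue: pop r1=0x57, sp=0xed
r1: callee-saved, written=True
r2: caller-saved, written=True
r5: callee-saved, written=False
r6: caller-saved, written=True

SURVIVE = r1,r5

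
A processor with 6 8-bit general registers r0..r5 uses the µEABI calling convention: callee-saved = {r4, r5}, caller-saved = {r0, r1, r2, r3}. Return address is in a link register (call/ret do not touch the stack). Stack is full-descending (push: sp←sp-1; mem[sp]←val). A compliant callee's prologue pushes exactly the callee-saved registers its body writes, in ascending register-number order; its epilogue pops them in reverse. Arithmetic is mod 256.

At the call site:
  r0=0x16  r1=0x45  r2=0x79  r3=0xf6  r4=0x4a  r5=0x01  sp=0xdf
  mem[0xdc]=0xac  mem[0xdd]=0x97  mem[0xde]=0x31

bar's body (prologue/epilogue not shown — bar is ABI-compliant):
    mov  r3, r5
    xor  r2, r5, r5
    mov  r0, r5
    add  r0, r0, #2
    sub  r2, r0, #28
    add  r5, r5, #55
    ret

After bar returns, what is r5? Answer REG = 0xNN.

REG = 0x01

prologue: push r5 → mem[0xde]=0x01, sp=0xde
body[0] mov  r3, r5 → r3=0x01
body[1] xor  r2, r5, r5 → r2=0x00
body[2] mov  r0, r5 → r0=0x01
body[3] add  r0, r0, #2 → r0=0x03
body[4] sub  r2, r0, #28 → r2=0xe7
body[5] add  r5, r5, #55 → r5=0x38
epilogue: pop r5=0x01, sp=0xdf
r5 is callee-saved → restored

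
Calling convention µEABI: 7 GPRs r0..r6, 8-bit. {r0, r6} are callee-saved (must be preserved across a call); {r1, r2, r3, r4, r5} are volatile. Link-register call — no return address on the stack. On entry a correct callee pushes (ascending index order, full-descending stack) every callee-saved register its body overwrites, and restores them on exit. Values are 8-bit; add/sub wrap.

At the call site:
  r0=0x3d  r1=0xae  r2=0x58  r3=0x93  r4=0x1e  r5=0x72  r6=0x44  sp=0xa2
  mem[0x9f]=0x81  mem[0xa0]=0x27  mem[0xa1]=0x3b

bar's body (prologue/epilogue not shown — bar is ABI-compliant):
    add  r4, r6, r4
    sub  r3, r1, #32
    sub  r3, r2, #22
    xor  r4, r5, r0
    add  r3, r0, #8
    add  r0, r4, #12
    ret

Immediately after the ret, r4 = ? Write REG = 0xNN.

REG = 0x4f

prologue: push r0 -> mem[0xa1]=0x3d, sp=0xa1
body[0] add  r4, r6, r4 -> r4=0x62
body[1] sub  r3, r1, #32 -> r3=0x8e
body[2] sub  r3, r2, #22 -> r3=0x42
body[3] xor  r4, r5, r0 -> r4=0x4f
body[4] add  r3, r0, #8 -> r3=0x45
body[5] add  r0, r4, #12 -> r0=0x5b
epilogue: pop r0=0x3d, sp=0xa2
r4 is caller-saved -> body value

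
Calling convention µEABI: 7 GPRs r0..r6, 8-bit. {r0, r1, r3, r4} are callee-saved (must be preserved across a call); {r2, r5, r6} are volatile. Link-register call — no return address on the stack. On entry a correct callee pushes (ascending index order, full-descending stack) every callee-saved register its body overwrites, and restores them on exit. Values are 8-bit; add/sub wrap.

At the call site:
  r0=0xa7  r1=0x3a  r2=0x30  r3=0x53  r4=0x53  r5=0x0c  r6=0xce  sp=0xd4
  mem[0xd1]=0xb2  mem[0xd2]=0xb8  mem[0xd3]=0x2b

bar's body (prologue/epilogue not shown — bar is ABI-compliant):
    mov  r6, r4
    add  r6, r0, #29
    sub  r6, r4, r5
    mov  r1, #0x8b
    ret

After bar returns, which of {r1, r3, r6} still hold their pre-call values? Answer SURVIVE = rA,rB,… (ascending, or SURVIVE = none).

prologue: push r1 → mem[0xd3]=0x3a, sp=0xd3
body[0] mov  r6, r4 → r6=0x53
body[1] add  r6, r0, #29 → r6=0xc4
body[2] sub  r6, r4, r5 → r6=0x47
body[3] mov  r1, #0x8b → r1=0x8b
epilogue: pop r1=0x3a, sp=0xd4
r1: callee-saved, written=True
r3: callee-saved, written=False
r6: caller-saved, written=True

SURVIVE = r1,r3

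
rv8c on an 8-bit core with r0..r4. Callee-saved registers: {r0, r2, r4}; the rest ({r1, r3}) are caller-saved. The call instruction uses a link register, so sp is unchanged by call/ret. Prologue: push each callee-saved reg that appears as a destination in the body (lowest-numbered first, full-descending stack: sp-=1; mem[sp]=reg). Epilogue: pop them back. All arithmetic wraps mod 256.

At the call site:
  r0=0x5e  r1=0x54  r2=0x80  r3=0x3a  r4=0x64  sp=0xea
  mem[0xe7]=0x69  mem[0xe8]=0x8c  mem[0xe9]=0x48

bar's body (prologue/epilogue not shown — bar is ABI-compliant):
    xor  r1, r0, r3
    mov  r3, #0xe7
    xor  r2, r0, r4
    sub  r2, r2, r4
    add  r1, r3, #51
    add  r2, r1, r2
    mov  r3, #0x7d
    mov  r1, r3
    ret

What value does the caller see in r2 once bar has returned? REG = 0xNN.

REG = 0x80

prologue: push r2 -> mem[0xe9]=0x80, sp=0xe9
body[0] xor  r1, r0, r3 -> r1=0x64
body[1] mov  r3, #0xe7 -> r3=0xe7
body[2] xor  r2, r0, r4 -> r2=0x3a
body[3] sub  r2, r2, r4 -> r2=0xd6
body[4] add  r1, r3, #51 -> r1=0x1a
body[5] add  r2, r1, r2 -> r2=0xf0
body[6] mov  r3, #0x7d -> r3=0x7d
body[7] mov  r1, r3 -> r1=0x7d
epilogue: pop r2=0x80, sp=0xea
r2 is callee-saved -> restored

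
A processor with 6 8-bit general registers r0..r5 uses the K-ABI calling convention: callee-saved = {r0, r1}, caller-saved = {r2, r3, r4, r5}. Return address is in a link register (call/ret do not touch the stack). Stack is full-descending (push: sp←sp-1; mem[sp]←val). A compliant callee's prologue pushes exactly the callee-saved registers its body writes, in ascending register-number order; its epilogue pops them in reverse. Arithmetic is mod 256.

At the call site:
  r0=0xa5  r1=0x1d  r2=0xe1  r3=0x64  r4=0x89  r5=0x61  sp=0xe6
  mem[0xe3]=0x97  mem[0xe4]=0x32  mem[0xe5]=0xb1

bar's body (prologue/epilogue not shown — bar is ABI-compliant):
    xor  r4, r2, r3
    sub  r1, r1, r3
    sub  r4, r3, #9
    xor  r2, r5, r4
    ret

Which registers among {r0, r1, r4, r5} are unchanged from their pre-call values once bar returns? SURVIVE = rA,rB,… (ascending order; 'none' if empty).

prologue: push r1 → mem[0xe5]=0x1d, sp=0xe5
body[0] xor  r4, r2, r3 → r4=0x85
body[1] sub  r1, r1, r3 → r1=0xb9
body[2] sub  r4, r3, #9 → r4=0x5b
body[3] xor  r2, r5, r4 → r2=0x3a
epilogue: pop r1=0x1d, sp=0xe6
r0: callee-saved, written=False
r1: callee-saved, written=True
r4: caller-saved, written=True
r5: caller-saved, written=False

SURVIVE = r0,r1,r5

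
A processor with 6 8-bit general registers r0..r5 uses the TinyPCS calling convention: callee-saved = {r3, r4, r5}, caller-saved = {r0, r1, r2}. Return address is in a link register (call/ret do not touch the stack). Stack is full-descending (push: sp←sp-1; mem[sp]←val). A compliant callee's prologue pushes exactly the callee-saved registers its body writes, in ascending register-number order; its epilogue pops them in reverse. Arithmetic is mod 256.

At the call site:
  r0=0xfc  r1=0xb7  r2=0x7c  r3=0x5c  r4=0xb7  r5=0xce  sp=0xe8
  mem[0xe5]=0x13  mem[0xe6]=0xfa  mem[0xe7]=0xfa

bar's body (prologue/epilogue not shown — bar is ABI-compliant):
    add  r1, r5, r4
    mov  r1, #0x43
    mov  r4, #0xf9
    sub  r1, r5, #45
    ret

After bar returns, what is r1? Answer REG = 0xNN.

REG = 0xa1

prologue: push r4 → mem[0xe7]=0xb7, sp=0xe7
body[0] add  r1, r5, r4 → r1=0x85
body[1] mov  r1, #0x43 → r1=0x43
body[2] mov  r4, #0xf9 → r4=0xf9
body[3] sub  r1, r5, #45 → r1=0xa1
epilogue: pop r4=0xb7, sp=0xe8
r1 is caller-saved → body value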